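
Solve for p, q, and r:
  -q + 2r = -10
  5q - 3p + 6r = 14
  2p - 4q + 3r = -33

Row-reduce the augmented matrix:
Swap R1 and R2.
R1 ← R1 / (-3).
R3 ← R3 − 2·R1.
R2 ← R2 / (-1).
R1 ← R1 + 5/3·R2.
R3 ← R3 + 2/3·R2.
R3 ← R3 / (17/3).
R1 ← R1 + 16/3·R3.
R2 ← R2 + 2·R3.
Reading off the reduced rows gives p = -4, q = 4, r = -3.

p = -4, q = 4, r = -3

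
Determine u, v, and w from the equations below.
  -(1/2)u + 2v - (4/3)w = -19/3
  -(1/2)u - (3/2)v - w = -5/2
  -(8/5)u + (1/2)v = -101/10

Row-reduce the augmented matrix:
R1 ← R1 / (-1/2).
R2 ← R2 + 1/2·R1.
R3 ← R3 + 8/5·R1.
R2 ← R2 / (-7/2).
R1 ← R1 + 4·R2.
R3 ← R3 + 59/10·R2.
R3 ← R3 / (389/105).
R1 ← R1 − 16/7·R3.
R2 ← R2 + 2/21·R3.
Reading off the reduced rows gives u = 6, v = -1, w = 1.

u = 6, v = -1, w = 1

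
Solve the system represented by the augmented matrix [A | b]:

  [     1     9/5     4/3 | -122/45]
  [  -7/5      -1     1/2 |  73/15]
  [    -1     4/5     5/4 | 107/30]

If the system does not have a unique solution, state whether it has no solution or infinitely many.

x_1 = -3, x_2 = -1/3, x_3 = 2/3

Row-reduce the augmented matrix:
R2 ← R2 + 7/5·R1.
R3 ← R3 + 1·R1.
R2 ← R2 / (38/25).
R1 ← R1 − 9/5·R2.
R3 ← R3 − 13/5·R2.
R3 ← R3 / (-167/114).
R1 ← R1 + 335/228·R3.
R2 ← R2 − 355/228·R3.
Reading off the reduced rows gives x_1 = -3, x_2 = -1/3, x_3 = 2/3.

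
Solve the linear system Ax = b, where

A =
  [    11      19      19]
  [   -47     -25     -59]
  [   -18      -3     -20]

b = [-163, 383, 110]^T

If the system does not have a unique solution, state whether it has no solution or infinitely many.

infinitely many solutions

Row-reduce:
R1 ← R1 / (11).
R2 ← R2 + 47·R1.
R3 ← R3 + 18·R1.
R2 ← R2 / (618/11).
R1 ← R1 − 19/11·R2.
R3 ← R3 − 309/11·R2.
Rank is 2 with 3 unknowns, leaving x_3 free.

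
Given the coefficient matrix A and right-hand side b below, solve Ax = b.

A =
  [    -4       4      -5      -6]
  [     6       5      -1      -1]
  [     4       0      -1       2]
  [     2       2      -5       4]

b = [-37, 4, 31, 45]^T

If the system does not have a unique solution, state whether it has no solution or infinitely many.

Row-reduce the augmented matrix:
R1 ← R1 / (-4).
R2 ← R2 − 6·R1.
R3 ← R3 − 4·R1.
R4 ← R4 − 2·R1.
R2 ← R2 / (11).
R1 ← R1 + 1·R2.
R3 ← R3 − 4·R2.
R4 ← R4 − 4·R2.
R3 ← R3 / (-32/11).
R1 ← R1 − 21/44·R3.
R2 ← R2 + 17/22·R3.
R4 ← R4 + 97/22·R3.
R4 ← R4 / (83/16).
R1 ← R1 − 17/32·R4.
R2 ← R2 + 13/16·R4.
R3 ← R3 − 1/8·R4.
Reading off the reduced rows gives x_1 = 4, x_2 = -4, x_3 = -5, x_4 = 5.

x_1 = 4, x_2 = -4, x_3 = -5, x_4 = 5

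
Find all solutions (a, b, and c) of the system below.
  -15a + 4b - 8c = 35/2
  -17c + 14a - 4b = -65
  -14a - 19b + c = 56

Row-reduce the augmented matrix:
R1 ← R1 / (-15).
R2 ← R2 − 14·R1.
R3 ← R3 + 14·R1.
R2 ← R2 / (-4/15).
R1 ← R1 + 4/15·R2.
R3 ← R3 + 341/15·R2.
R3 ← R3 / (8377/4).
R1 ← R1 − 25·R3.
R2 ← R2 − 367/4·R3.
Reading off the reduced rows gives a = -5/2, b = -1, c = 2.

a = -5/2, b = -1, c = 2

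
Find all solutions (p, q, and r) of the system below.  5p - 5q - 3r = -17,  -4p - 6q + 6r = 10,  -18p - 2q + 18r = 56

no solution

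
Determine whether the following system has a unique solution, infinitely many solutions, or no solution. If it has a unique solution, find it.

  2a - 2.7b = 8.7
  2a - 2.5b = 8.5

Row-reduce the augmented matrix:
R1 ← R1 / (2).
R2 ← R2 − 2·R1.
R2 ← R2 / (1/5).
R1 ← R1 + 27/20·R2.
Reading off the reduced rows gives a = 3, b = -1.

a = 3, b = -1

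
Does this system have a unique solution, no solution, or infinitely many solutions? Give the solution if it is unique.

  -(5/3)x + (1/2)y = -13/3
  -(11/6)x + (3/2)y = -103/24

x = 11/4, y = 1/2

Row-reduce the augmented matrix:
R1 ← R1 / (-5/3).
R2 ← R2 + 11/6·R1.
R2 ← R2 / (19/20).
R1 ← R1 + 3/10·R2.
Reading off the reduced rows gives x = 11/4, y = 1/2.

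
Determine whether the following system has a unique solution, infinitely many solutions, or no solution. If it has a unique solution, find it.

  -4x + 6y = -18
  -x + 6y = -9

From equation 2: x = 9 + 6·y.
Substitute into equation 1 and solve: y = -1.
Then x = 3.

x = 3, y = -1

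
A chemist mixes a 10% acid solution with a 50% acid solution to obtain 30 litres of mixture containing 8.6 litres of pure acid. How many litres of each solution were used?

Let a = litres of solution A, b = litres of solution B.
  a + b = 30
  (1/10)a + (1/2)b = 43/5
From equation 1: a = 30 − b.
Substitute into equation 2 and solve: b = 14.
Then a = 16.

litres of solution A: 16, litres of solution B: 14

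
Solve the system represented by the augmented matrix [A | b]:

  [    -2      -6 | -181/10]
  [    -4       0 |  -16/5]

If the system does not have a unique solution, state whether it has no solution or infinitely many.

Row-reduce the augmented matrix:
R1 ← R1 / (-2).
R2 ← R2 + 4·R1.
R2 ← R2 / (12).
R1 ← R1 − 3·R2.
Reading off the reduced rows gives x_1 = 4/5, x_2 = 11/4.

x_1 = 4/5, x_2 = 11/4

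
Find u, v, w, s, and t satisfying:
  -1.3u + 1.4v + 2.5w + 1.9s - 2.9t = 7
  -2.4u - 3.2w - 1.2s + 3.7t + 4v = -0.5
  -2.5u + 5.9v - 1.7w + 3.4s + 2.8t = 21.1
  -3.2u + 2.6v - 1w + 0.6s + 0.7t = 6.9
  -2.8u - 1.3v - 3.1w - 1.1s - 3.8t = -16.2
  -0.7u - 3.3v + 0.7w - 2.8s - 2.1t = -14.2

u = -2, v = -1, w = 2, s = 5, t = 3

Row-reduce the augmented matrix:
R1 ← R1 / (-13/10).
R2 ← R2 + 12/5·R1.
R3 ← R3 + 5/2·R1.
R4 ← R4 + 16/5·R1.
R5 ← R5 + 14/5·R1.
R6 ← R6 + 7/10·R1.
R2 ← R2 / (92/65).
R1 ← R1 + 14/13·R2.
R3 ← R3 − 417/130·R2.
R4 ← R4 + 11/13·R2.
R5 ← R5 + 561/130·R2.
R6 ← R6 + 527/130·R2.
R3 ← R3 / (2577/230).
R1 ← R1 + 181/23·R3.
R2 ← R2 + 127/23·R3.
R4 ← R4 + 272/23·R3.
R5 ← R5 + 3716/115·R3.
R6 ← R6 + 5297/230·R3.
R4 ← R4 / (7047/1718).
R1 ← R1 − 3903/1718·R4.
R2 ← R2 − 1552/859·R4.
R3 ← R3 − 1597/1718·R4.
R5 ← R5 − 36049/3436·R4.
R6 ← R6 − 7047/1718·R4.
R5 ← R5 / (-171385/28188).
R1 ← R1 − 16459/46980·R5.
R2 ← R2 − 31171/140940·R5.
R3 ← R3 + 83321/70470·R5.
R4 ← R4 − 14963/140940·R5.
R6 reduces to 0 = 0, so the extra equation is consistent.
Reading off the reduced rows gives u = -2, v = -1, w = 2, s = 5, t = 3.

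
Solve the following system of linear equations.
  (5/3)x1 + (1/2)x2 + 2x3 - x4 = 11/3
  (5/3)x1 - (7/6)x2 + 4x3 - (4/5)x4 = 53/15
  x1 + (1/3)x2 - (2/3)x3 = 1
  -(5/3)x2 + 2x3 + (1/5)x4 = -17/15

no solution

Row-reduce:
R1 ← R1 / (5/3).
R2 ← R2 − 5/3·R1.
R3 ← R3 − 1·R1.
R2 ← R2 / (-5/3).
R1 ← R1 − 3/10·R2.
R3 ← R3 − 1/30·R2.
R4 ← R4 + 5/3·R2.
R3 ← R3 / (-137/75).
R1 ← R1 − 39/25·R3.
R2 ← R2 + 6/5·R3.
Row 4 reduces to 0 = -1, a contradiction. The system is inconsistent.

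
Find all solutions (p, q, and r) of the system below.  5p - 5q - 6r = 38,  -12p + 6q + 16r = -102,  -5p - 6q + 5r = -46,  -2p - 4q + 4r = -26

p = 5, q = 1, r = -3

Row-reduce the augmented matrix:
R1 ← R1 / (5).
R2 ← R2 + 12·R1.
R3 ← R3 + 5·R1.
R4 ← R4 + 2·R1.
R2 ← R2 / (-6).
R1 ← R1 + 1·R2.
R3 ← R3 + 11·R2.
R4 ← R4 + 6·R2.
R3 ← R3 / (-59/15).
R1 ← R1 + 22/15·R3.
R2 ← R2 + 4/15·R3.
R4 reduces to 0 = 0, so the extra equation is consistent.
Reading off the reduced rows gives p = 5, q = 1, r = -3.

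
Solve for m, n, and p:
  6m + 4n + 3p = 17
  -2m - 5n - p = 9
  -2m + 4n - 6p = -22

m = 6, n = -4, p = -1

Row-reduce the augmented matrix:
R1 ← R1 / (6).
R2 ← R2 + 2·R1.
R3 ← R3 + 2·R1.
R2 ← R2 / (-11/3).
R1 ← R1 − 2/3·R2.
R3 ← R3 − 16/3·R2.
R3 ← R3 / (-5).
R1 ← R1 − 1/2·R3.
Reading off the reduced rows gives m = 6, n = -4, p = -1.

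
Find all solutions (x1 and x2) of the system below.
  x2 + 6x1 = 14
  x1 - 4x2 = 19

Row-reduce the augmented matrix:
R1 ← R1 / (6).
R2 ← R2 − 1·R1.
R2 ← R2 / (-25/6).
R1 ← R1 − 1/6·R2.
Reading off the reduced rows gives x1 = 3, x2 = -4.

x1 = 3, x2 = -4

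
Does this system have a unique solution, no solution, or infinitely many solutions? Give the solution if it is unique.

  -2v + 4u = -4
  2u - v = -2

infinitely many solutions

Row-reduce:
R1 ← R1 / (4).
R2 ← R2 − 2·R1.
Rank is 1 with 2 unknowns, leaving v free.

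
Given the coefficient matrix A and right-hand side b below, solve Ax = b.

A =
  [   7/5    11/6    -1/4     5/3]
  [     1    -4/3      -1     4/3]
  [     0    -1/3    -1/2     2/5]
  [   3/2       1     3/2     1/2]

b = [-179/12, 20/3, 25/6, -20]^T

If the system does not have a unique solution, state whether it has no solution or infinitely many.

x_1 = -5, x_2 = -5, x_3 = -5, x_4 = 0

Row-reduce the augmented matrix:
R1 ← R1 / (7/5).
R2 ← R2 − 1·R1.
R4 ← R4 − 3/2·R1.
R2 ← R2 / (-37/14).
R1 ← R1 − 55/42·R2.
R3 ← R3 + 1/3·R2.
R4 ← R4 + 27/28·R2.
R3 ← R3 / (-44/111).
R1 ← R1 + 65/111·R3.
R2 ← R2 − 23/74·R3.
R4 ← R4 − 153/74·R3.
R4 ← R4 / (36/55).
R1 ← R1 − 23/33·R4.
R2 ← R2 − 27/110·R4.
R3 ← R3 + 53/55·R4.
Reading off the reduced rows gives x_1 = -5, x_2 = -5, x_3 = -5, x_4 = 0.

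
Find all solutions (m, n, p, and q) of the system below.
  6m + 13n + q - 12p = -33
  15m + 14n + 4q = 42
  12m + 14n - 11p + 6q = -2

Row-reduce:
R1 ← R1 / (6).
R2 ← R2 − 15·R1.
R3 ← R3 − 12·R1.
R2 ← R2 / (-37/2).
R1 ← R1 − 13/6·R2.
R3 ← R3 + 12·R2.
R3 ← R3 / (-239/37).
R1 ← R1 − 56/37·R3.
R2 ← R2 + 60/37·R3.
Rank is 3 with 4 unknowns, leaving q free.

infinitely many solutions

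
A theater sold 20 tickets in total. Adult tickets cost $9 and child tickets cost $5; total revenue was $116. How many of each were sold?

Let a = adult tickets, c = child tickets.
  a + c = 20
  9a + 5c = 116
From equation 1: a = 20 − c.
Substitute into equation 2 and solve: c = 16.
Then a = 4.

adult tickets: 4, child tickets: 16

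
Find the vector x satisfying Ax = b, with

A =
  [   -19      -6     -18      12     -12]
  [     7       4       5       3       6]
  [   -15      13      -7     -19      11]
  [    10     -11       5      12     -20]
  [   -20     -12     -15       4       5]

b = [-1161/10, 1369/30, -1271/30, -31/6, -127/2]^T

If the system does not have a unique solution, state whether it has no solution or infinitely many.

x_1 = 5/2, x_2 = -2/3, x_3 = 5/2, x_4 = 1/2, x_5 = 14/5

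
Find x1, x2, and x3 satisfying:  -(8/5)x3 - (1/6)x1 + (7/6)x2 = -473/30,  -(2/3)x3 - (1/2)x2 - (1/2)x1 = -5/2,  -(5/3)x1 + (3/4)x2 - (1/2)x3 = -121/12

x1 = 2, x2 = -5, x3 = 6

Row-reduce the augmented matrix:
R1 ← R1 / (-1/6).
R2 ← R2 + 1/2·R1.
R3 ← R3 + 5/3·R1.
R2 ← R2 / (-4).
R1 ← R1 + 7·R2.
R3 ← R3 + 131/12·R2.
R3 ← R3 / (1519/360).
R1 ← R1 − 71/30·R3.
R2 ← R2 + 31/30·R3.
Reading off the reduced rows gives x1 = 2, x2 = -5, x3 = 6.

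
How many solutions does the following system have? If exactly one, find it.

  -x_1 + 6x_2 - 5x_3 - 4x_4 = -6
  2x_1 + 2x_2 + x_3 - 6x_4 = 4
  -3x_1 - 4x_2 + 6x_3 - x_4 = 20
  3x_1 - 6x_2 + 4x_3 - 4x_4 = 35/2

x_1 = -2, x_2 = -9/4, x_3 = 1/2, x_4 = -2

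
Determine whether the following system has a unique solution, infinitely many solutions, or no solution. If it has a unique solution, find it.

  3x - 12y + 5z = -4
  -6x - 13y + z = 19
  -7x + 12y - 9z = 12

x = -3, y = 0, z = 1

Row-reduce the augmented matrix:
R1 ← R1 / (3).
R2 ← R2 + 6·R1.
R3 ← R3 + 7·R1.
R2 ← R2 / (-37).
R1 ← R1 + 4·R2.
R3 ← R3 + 16·R2.
R3 ← R3 / (-232/111).
R1 ← R1 − 53/111·R3.
R2 ← R2 + 11/37·R3.
Reading off the reduced rows gives x = -3, y = 0, z = 1.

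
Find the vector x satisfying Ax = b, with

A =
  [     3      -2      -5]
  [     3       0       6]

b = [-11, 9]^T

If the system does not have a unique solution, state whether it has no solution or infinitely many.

Row-reduce:
R1 ← R1 / (3).
R2 ← R2 − 3·R1.
R2 ← R2 / (2).
R1 ← R1 + 2/3·R2.
Rank is 2 with 3 unknowns, leaving x_3 free.

infinitely many solutions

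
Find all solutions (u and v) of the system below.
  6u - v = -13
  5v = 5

u = -2, v = 1

From equation 1: v = 13 + 6·u.
Substitute into equation 2 and solve: u = -2.
Then v = 1.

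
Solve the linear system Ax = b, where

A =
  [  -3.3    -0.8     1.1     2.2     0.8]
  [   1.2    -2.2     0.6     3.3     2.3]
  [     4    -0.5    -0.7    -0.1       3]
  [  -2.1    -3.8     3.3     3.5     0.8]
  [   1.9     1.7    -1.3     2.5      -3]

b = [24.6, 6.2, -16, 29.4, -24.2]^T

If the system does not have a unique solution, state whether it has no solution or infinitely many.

x_1 = -6, x_2 = -4, x_3 = 0, x_4 = 0, x_5 = 2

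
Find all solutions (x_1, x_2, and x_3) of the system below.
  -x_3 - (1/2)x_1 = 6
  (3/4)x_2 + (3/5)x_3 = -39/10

infinitely many solutions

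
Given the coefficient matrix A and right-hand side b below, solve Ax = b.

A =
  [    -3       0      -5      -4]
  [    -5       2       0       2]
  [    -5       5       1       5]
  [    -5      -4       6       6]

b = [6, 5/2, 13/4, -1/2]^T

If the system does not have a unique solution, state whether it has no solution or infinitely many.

x_1 = 0, x_2 = -1, x_3 = -3, x_4 = 9/4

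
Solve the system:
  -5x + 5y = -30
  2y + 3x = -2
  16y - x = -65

no solution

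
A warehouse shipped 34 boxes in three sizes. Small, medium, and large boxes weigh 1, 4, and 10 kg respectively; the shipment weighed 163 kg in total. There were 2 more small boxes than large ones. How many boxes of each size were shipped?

small boxes: 13, medium boxes: 10, large boxes: 11

Let s = small boxes, m = medium boxes, l = large boxes.
  s + m + l = 34
  s + 4m + 10l = 163
  s - l = 2
Row-reduce the augmented matrix:
R2 ← R2 − 1·R1.
R3 ← R3 − 1·R1.
R2 ← R2 / (3).
R1 ← R1 − 1·R2.
R3 ← R3 + 1·R2.
R1 ← R1 + 2·R3.
R2 ← R2 − 3·R3.
Reading off the reduced rows gives s = 13, m = 10, l = 11.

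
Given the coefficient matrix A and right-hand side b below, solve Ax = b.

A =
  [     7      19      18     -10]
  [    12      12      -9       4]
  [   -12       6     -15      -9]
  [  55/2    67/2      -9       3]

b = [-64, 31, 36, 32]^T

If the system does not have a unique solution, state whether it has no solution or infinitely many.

no solution

Row-reduce:
R1 ← R1 / (7).
R2 ← R2 − 12·R1.
R3 ← R3 + 12·R1.
R4 ← R4 − 55/2·R1.
R2 ← R2 / (-144/7).
R1 ← R1 − 19/7·R2.
R3 ← R3 − 270/7·R2.
R4 ← R4 + 288/7·R2.
R3 ← R3 / (-471/8).
R1 ← R1 + 43/16·R3.
R2 ← R2 − 31/16·R3.
Row 4 reduces to 0 = 2, a contradiction. The system is inconsistent.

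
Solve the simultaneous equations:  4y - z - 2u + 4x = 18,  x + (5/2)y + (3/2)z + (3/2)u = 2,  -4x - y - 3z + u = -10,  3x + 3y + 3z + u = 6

no solution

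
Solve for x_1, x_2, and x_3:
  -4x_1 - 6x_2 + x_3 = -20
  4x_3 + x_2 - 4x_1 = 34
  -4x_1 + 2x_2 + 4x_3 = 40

x_1 = -3, x_2 = 6, x_3 = 4

Row-reduce the augmented matrix:
R1 ← R1 / (-4).
R2 ← R2 + 4·R1.
R3 ← R3 + 4·R1.
R2 ← R2 / (7).
R1 ← R1 − 3/2·R2.
R3 ← R3 − 8·R2.
R3 ← R3 / (-3/7).
R1 ← R1 + 25/28·R3.
R2 ← R2 − 3/7·R3.
Reading off the reduced rows gives x_1 = -3, x_2 = 6, x_3 = 4.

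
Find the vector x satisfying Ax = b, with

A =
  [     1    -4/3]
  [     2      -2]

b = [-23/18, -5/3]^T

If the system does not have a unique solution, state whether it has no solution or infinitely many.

Row-reduce the augmented matrix:
R2 ← R2 − 2·R1.
R2 ← R2 / (2/3).
R1 ← R1 + 4/3·R2.
Reading off the reduced rows gives x_1 = 1/2, x_2 = 4/3.

x_1 = 1/2, x_2 = 4/3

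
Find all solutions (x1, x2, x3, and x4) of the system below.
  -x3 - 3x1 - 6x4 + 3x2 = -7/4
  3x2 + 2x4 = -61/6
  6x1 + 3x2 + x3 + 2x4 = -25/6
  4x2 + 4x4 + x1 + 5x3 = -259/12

x1 = 5/4, x2 = -5/2, x3 = -3/2, x4 = -4/3

Row-reduce the augmented matrix:
R1 ← R1 / (-3).
R3 ← R3 − 6·R1.
R4 ← R4 − 1·R1.
R2 ← R2 / (3).
R1 ← R1 + 1·R2.
R3 ← R3 − 9·R2.
R4 ← R4 − 5·R2.
R3 ← R3 / (-1).
R1 ← R1 − 1/3·R3.
R4 ← R4 − 14/3·R3.
R4 ← R4 / (-76).
R1 ← R1 + 8/3·R4.
R2 ← R2 − 2/3·R4.
R3 ← R3 − 16·R4.
Reading off the reduced rows gives x1 = 5/4, x2 = -5/2, x3 = -3/2, x4 = -4/3.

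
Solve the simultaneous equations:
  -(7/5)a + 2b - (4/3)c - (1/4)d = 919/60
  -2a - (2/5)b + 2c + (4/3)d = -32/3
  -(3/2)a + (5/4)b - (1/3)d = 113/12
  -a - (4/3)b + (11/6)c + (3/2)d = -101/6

Row-reduce the augmented matrix:
R1 ← R1 / (-7/5).
R2 ← R2 + 2·R1.
R3 ← R3 + 3/2·R1.
R4 ← R4 + 1·R1.
R2 ← R2 / (-114/35).
R1 ← R1 + 10/7·R2.
R3 ← R3 + 25/28·R2.
R4 ← R4 + 58/21·R2.
R3 ← R3 / (245/684).
R1 ← R1 + 130/171·R3.
R2 ← R2 + 205/171·R3.
R4 ← R4 + 539/1026·R3.
R4 ← R4 / (-191/360).
R1 ← R1 + 991/588·R4.
R2 ← R2 + 673/294·R4.
R3 ← R3 + 1447/980·R4.
Reading off the reduced rows gives a = -1, b = 5, c = -2, d = -5.

a = -1, b = 5, c = -2, d = -5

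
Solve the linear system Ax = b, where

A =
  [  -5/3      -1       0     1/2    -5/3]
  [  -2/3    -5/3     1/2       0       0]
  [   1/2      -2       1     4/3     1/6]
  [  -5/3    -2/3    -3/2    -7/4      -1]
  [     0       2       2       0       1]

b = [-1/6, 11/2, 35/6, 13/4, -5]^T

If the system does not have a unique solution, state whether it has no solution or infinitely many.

x_1 = 4, x_2 = -4, x_3 = 3, x_4 = -5, x_5 = -3

Row-reduce the augmented matrix:
R1 ← R1 / (-5/3).
R2 ← R2 + 2/3·R1.
R3 ← R3 − 1/2·R1.
R4 ← R4 + 5/3·R1.
R2 ← R2 / (-19/15).
R1 ← R1 − 3/5·R2.
R3 ← R3 + 23/10·R2.
R4 ← R4 − 1/3·R2.
R5 ← R5 − 2·R2.
R3 ← R3 / (7/76).
R1 ← R1 − 9/38·R3.
R2 ← R2 + 15/38·R3.
R4 ← R4 + 26/19·R3.
R5 ← R5 − 53/19·R3.
R4 ← R4 / (2111/84).
R1 ← R1 + 36/7·R4.
R2 ← R2 − 113/14·R4.
R3 ← R3 − 421/21·R4.
R5 ← R5 + 1181/21·R4.
R5 ← R5 / (-1341/2111).
R1 ← R1 − 1613/2111·R5.
R2 ← R2 + 98/2111·R5.
R3 ← R3 − 1824/2111·R5.
R4 ← R4 + 1856/2111·R5.
Reading off the reduced rows gives x_1 = 4, x_2 = -4, x_3 = 3, x_4 = -5, x_5 = -3.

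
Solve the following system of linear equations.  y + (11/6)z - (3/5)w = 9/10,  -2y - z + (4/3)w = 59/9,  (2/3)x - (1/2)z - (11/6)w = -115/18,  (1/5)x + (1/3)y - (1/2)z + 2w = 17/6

Row-reduce the augmented matrix:
Swap R1 and R3.
R1 ← R1 / (2/3).
R4 ← R4 − 1/5·R1.
R2 ← R2 / (-2).
R3 ← R3 − 1·R2.
R4 ← R4 − 1/3·R2.
R3 ← R3 / (4/3).
R1 ← R1 + 3/4·R3.
R2 ← R2 − 1/2·R3.
R4 ← R4 + 31/60·R3.
R4 ← R4 / (10073/3600).
R1 ← R1 + 217/80·R4.
R2 ← R2 + 83/120·R4.
R3 ← R3 − 1/20·R4.
Reading off the reduced rows gives x = 0, y = -3, z = 3, w = 8/3.

x = 0, y = -3, z = 3, w = 8/3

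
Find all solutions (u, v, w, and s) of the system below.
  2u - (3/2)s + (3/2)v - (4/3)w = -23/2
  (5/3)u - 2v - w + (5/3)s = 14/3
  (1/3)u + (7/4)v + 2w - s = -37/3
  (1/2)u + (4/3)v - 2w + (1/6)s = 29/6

u = -4, v = 0, w = -3, s = 5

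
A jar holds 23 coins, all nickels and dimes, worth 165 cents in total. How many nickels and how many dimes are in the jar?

nickels: 13, dimes: 10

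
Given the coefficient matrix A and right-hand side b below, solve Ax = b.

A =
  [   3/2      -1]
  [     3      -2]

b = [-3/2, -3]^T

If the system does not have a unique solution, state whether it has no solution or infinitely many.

infinitely many solutions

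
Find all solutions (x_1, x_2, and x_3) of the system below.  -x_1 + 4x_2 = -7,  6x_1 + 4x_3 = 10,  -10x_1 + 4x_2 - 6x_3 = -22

Row-reduce:
R1 ← R1 / (-1).
R2 ← R2 − 6·R1.
R3 ← R3 + 10·R1.
R2 ← R2 / (24).
R1 ← R1 + 4·R2.
R3 ← R3 + 36·R2.
Rank is 2 with 3 unknowns, leaving x_3 free.

infinitely many solutions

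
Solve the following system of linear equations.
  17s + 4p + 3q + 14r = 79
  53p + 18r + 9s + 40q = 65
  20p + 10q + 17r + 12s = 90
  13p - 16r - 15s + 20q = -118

Row-reduce:
R1 ← R1 / (4).
R2 ← R2 − 53·R1.
R3 ← R3 − 20·R1.
R4 ← R4 − 13·R1.
R2 ← R2 / (1/4).
R1 ← R1 − 3/4·R2.
R3 ← R3 + 5·R2.
R4 ← R4 − 41/4·R2.
R3 ← R3 / (-3403).
R1 ← R1 − 506·R3.
R2 ← R2 + 670·R3.
R4 ← R4 − 6806·R3.
Row 4 reduces to 0 = -3, a contradiction. The system is inconsistent.

no solution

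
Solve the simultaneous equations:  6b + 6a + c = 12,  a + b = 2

infinitely many solutions

Row-reduce:
R1 ← R1 / (6).
R2 ← R2 − 1·R1.
R2 ← R2 / (-1/6).
R1 ← R1 − 1/6·R2.
Rank is 2 with 3 unknowns, leaving b free.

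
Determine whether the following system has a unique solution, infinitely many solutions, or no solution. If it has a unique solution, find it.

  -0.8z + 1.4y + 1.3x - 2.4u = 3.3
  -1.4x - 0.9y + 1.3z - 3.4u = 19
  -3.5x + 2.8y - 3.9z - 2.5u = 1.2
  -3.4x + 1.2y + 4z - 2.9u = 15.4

x = -1, y = -3, z = 1, u = -4

Row-reduce the augmented matrix:
R1 ← R1 / (13/10).
R2 ← R2 + 7/5·R1.
R3 ← R3 + 7/2·R1.
R4 ← R4 + 17/5·R1.
R2 ← R2 / (79/130).
R1 ← R1 − 14/13·R2.
R3 ← R3 − 427/65·R2.
R4 ← R4 − 316/65·R2.
R3 ← R3 / (-8527/790).
R1 ← R1 + 110/79·R3.
R2 ← R2 − 57/79·R3.
R4 ← R4 + 8/5·R3.
R4 ← R4 / (519097/17054).
R1 ← R1 − 13386/8527·R4.
R2 ← R2 + 52207/8527·R4.
R3 ← R3 + 44029/8527·R4.
Reading off the reduced rows gives x = -1, y = -3, z = 1, u = -4.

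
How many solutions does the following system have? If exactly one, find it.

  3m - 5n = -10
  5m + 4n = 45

m = 5, n = 5

Row-reduce the augmented matrix:
R1 ← R1 / (3).
R2 ← R2 − 5·R1.
R2 ← R2 / (37/3).
R1 ← R1 + 5/3·R2.
Reading off the reduced rows gives m = 5, n = 5.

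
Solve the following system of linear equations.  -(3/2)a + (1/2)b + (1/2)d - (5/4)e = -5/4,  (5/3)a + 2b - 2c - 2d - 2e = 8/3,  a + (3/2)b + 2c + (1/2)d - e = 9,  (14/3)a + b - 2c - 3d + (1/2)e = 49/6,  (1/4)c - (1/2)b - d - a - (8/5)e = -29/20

no solution

Row-reduce:
R1 ← R1 / (-3/2).
R2 ← R2 − 5/3·R1.
R3 ← R3 − 1·R1.
R4 ← R4 − 14/3·R1.
R5 ← R5 + 1·R1.
R2 ← R2 / (23/9).
R1 ← R1 + 1/3·R2.
R3 ← R3 − 11/6·R2.
R4 ← R4 − 23/9·R2.
R5 ← R5 + 5/6·R2.
R3 ← R3 / (79/23).
R1 ← R1 + 6/23·R3.
R2 ← R2 + 18/23·R3.
R5 ← R5 + 37/92·R3.
Swap R4 and R5.
R4 ← R4 / (-501/316).
R1 ← R1 + 30/79·R4.
R2 ← R2 + 11/79·R4.
R3 ← R3 − 43/79·R4.
Row 5 reduces to 0 = 3, a contradiction. The system is inconsistent.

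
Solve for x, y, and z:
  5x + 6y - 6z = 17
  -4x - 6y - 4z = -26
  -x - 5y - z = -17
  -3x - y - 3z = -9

Row-reduce the augmented matrix:
R1 ← R1 / (5).
R2 ← R2 + 4·R1.
R3 ← R3 + 1·R1.
R4 ← R4 + 3·R1.
R2 ← R2 / (-6/5).
R1 ← R1 − 6/5·R2.
R3 ← R3 + 19/5·R2.
R4 ← R4 − 13/5·R2.
R3 ← R3 / (77/3).
R1 ← R1 + 10·R3.
R2 ← R2 − 22/3·R3.
R4 ← R4 + 77/3·R3.
R4 reduces to 0 = 0, so the extra equation is consistent.
Reading off the reduced rows gives x = 1, y = 3, z = 1.

x = 1, y = 3, z = 1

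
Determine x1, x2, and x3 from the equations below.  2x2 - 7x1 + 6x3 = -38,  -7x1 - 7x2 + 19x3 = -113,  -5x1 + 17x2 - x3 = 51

x1 = 4, x2 = 4, x3 = -3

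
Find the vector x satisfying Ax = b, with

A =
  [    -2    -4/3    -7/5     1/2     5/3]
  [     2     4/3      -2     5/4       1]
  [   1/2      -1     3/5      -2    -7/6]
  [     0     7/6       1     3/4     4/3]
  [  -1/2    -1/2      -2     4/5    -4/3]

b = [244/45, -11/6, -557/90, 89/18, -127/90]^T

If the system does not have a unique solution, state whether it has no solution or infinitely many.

Row-reduce the augmented matrix:
R1 ← R1 / (-2).
R2 ← R2 − 2·R1.
R3 ← R3 − 1/2·R1.
R5 ← R5 + 1/2·R1.
Swap R2 and R3.
R2 ← R2 / (-4/3).
R1 ← R1 − 2/3·R2.
R4 ← R4 − 7/6·R2.
R5 ← R5 + 1/6·R2.
R3 ← R3 / (-17/5).
R1 ← R1 − 33/40·R3.
R2 ← R2 + 3/16·R3.
R4 ← R4 − 39/32·R3.
R5 ← R5 + 269/160·R3.
R4 ← R4 / (-573/2176).
R1 ← R1 + 415/544·R4.
R2 ← R2 − 1425/1088·R4.
R3 ← R3 + 35/68·R4.
R5 ← R5 − 479/10880·R4.
R5 ← R5 / (-9289/3438).
R1 ← R1 + 9097/1719·R5.
R2 ← R2 − 4892/573·R5.
R3 ← R3 + 6835/1719·R5.
R4 ← R4 + 10660/1719·R5.
Reading off the reduced rows gives x_1 = -3, x_2 = 2, x_3 = 1/3, x_4 = 2/3, x_5 = 4/3.

x_1 = -3, x_2 = 2, x_3 = 1/3, x_4 = 2/3, x_5 = 4/3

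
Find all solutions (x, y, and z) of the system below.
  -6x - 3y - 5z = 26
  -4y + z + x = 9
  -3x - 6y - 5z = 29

x = -2, y = -3, z = -1

Row-reduce the augmented matrix:
R1 ← R1 / (-6).
R2 ← R2 − 1·R1.
R3 ← R3 + 3·R1.
R2 ← R2 / (-9/2).
R1 ← R1 − 1/2·R2.
R3 ← R3 + 9/2·R2.
R3 ← R3 / (-8/3).
R1 ← R1 − 23/27·R3.
R2 ← R2 + 1/27·R3.
Reading off the reduced rows gives x = -2, y = -3, z = -1.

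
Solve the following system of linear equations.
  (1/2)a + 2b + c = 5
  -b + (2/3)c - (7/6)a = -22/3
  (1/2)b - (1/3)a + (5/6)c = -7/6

infinitely many solutions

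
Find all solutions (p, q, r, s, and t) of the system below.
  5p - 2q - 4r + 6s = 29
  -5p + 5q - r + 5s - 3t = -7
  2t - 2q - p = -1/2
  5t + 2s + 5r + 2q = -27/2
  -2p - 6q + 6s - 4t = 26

Row-reduce the augmented matrix:
R1 ← R1 / (5).
R2 ← R2 + 5·R1.
R3 ← R3 + 1·R1.
R5 ← R5 + 2·R1.
R2 ← R2 / (3).
R1 ← R1 + 2/5·R2.
R3 ← R3 + 12/5·R2.
R4 ← R4 − 2·R2.
R5 ← R5 + 34/5·R2.
R3 ← R3 / (-24/5).
R1 ← R1 + 22/15·R3.
R2 ← R2 + 5/3·R3.
R4 ← R4 − 25/3·R3.
R5 ← R5 + 194/15·R3.
R4 ← R4 / (433/36).
R1 ← R1 + 7/18·R4.
R2 ← R2 − 7/36·R4.
R3 ← R3 + 25/12·R4.
R5 ← R5 − 115/18·R4.
R5 ← R5 / (-5660/433).
R1 ← R1 + 32/433·R5.
R2 ← R2 + 417/433·R5.
R3 ← R3 − 509/433·R5.
R4 ← R4 − 227/433·R5.
Reading off the reduced rows gives p = 2, q = -9/4, r = -1, s = 7/4, t = -3/2.

p = 2, q = -9/4, r = -1, s = 7/4, t = -3/2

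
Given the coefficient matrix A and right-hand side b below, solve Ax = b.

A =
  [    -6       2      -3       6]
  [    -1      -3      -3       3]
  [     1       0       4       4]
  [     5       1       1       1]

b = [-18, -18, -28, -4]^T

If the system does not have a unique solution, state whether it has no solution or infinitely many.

x_1 = 0, x_2 = 3, x_3 = -2, x_4 = -5

Row-reduce the augmented matrix:
R1 ← R1 / (-6).
R2 ← R2 + 1·R1.
R3 ← R3 − 1·R1.
R4 ← R4 − 5·R1.
R2 ← R2 / (-10/3).
R1 ← R1 + 1/3·R2.
R3 ← R3 − 1/3·R2.
R4 ← R4 − 8/3·R2.
R3 ← R3 / (13/4).
R1 ← R1 − 3/4·R3.
R2 ← R2 − 3/4·R3.
R4 ← R4 + 7/2·R3.
R4 ← R4 / (66/5).
R1 ← R1 + 12/5·R4.
R2 ← R2 + 9/5·R4.
R3 ← R3 − 8/5·R4.
Reading off the reduced rows gives x_1 = 0, x_2 = 3, x_3 = -2, x_4 = -5.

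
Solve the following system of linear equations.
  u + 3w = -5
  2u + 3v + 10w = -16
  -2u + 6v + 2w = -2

infinitely many solutions

Row-reduce:
R2 ← R2 − 2·R1.
R3 ← R3 + 2·R1.
R2 ← R2 / (3).
R3 ← R3 − 6·R2.
Rank is 2 with 3 unknowns, leaving w free.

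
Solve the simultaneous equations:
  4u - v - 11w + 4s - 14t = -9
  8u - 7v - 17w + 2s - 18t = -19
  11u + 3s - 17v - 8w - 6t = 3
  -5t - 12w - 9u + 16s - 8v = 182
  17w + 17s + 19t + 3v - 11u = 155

u = -4, v = -1, w = -6, s = 6, t = 6

Row-reduce the augmented matrix:
R1 ← R1 / (4).
R2 ← R2 − 8·R1.
R3 ← R3 − 11·R1.
R4 ← R4 + 9·R1.
R5 ← R5 + 11·R1.
R2 ← R2 / (-5).
R1 ← R1 + 1/4·R2.
R3 ← R3 + 57/4·R2.
R4 ← R4 + 41/4·R2.
R5 ← R5 − 1/4·R2.
R3 ← R3 / (8).
R1 ← R1 + 3·R3.
R2 ← R2 + 1·R3.
R4 ← R4 + 47·R3.
R5 ← R5 + 13·R3.
R4 ← R4 / (7261/80).
R1 ← R1 − 377/80·R4.
R2 ← R2 − 187/80·R4.
R3 ← R3 − 91/80·R4.
R5 ← R5 − 3399/80·R4.
R5 ← R5 / (23104/7261).
R1 ← R1 + 5523/7261·R5.
R2 ← R2 + 4627/7261·R5.
R3 ← R3 − 6679/7261·R5.
R4 ← R4 + 2680/7261·R5.
Reading off the reduced rows gives u = -4, v = -1, w = -6, s = 6, t = 6.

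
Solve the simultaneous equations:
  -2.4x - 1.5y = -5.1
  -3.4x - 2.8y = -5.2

x = 4, y = -3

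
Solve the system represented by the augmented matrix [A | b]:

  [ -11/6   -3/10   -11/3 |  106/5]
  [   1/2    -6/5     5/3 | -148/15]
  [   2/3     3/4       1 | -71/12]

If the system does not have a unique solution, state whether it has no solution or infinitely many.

Row-reduce:
R1 ← R1 / (-11/6).
R2 ← R2 − 1/2·R1.
R3 ← R3 − 2/3·R1.
R2 ← R2 / (-141/110).
R1 ← R1 − 9/55·R2.
R3 ← R3 − 141/220·R2.
Row 3 reduces to 0 = -1/4, a contradiction. The system is inconsistent.

no solution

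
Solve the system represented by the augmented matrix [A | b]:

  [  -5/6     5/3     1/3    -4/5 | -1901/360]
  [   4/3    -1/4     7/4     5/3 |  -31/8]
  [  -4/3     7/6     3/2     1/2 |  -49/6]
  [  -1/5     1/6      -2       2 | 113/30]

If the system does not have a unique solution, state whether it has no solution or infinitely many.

Row-reduce the augmented matrix:
R1 ← R1 / (-5/6).
R2 ← R2 − 4/3·R1.
R3 ← R3 + 4/3·R1.
R4 ← R4 + 1/5·R1.
R2 ← R2 / (29/12).
R1 ← R1 + 2·R2.
R3 ← R3 + 3/2·R2.
R4 ← R4 + 7/30·R2.
R3 ← R3 / (1037/435).
R1 ← R1 − 216/145·R3.
R2 ← R2 − 137/145·R3.
R4 ← R4 + 8089/4350·R3.
R4 ← R4 / (1183739/311100).
R1 ← R1 − 92/5185·R4.
R2 ← R2 + 6643/10370·R4.
R3 ← R3 − 8787/10370·R4.
Reading off the reduced rows gives x_1 = 3/4, x_2 = -5/2, x_3 = -8/3, x_4 = -1/2.

x_1 = 3/4, x_2 = -5/2, x_3 = -8/3, x_4 = -1/2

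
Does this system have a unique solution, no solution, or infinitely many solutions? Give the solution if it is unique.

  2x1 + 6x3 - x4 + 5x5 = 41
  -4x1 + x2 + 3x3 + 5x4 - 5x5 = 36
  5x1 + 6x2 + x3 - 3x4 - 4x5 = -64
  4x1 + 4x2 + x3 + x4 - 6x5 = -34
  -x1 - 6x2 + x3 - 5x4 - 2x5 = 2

x1 = -2, x2 = -5, x3 = 6, x4 = 6, x5 = 3

Row-reduce the augmented matrix:
R1 ← R1 / (2).
R2 ← R2 + 4·R1.
R3 ← R3 − 5·R1.
R4 ← R4 − 4·R1.
R5 ← R5 + 1·R1.
R3 ← R3 − 6·R2.
R4 ← R4 − 4·R2.
R5 ← R5 + 6·R2.
R3 ← R3 / (-104).
R1 ← R1 − 3·R3.
R2 ← R2 − 15·R3.
R4 ← R4 + 71·R3.
R5 ← R5 − 94·R3.
R4 ← R4 / (755/208).
R1 ← R1 + 215/208·R4.
R2 ← R2 − 69/208·R4.
R3 ← R3 − 37/208·R4.
R5 ← R5 + 439/104·R4.
R5 ← R5 / (-2488/151).
R1 ← R1 + 8/151·R5.
R2 ← R2 + 199/151·R5.
R3 ← R3 − 99/151·R5.
R4 ← R4 + 177/151·R5.
Reading off the reduced rows gives x1 = -2, x2 = -5, x3 = 6, x4 = 6, x5 = 3.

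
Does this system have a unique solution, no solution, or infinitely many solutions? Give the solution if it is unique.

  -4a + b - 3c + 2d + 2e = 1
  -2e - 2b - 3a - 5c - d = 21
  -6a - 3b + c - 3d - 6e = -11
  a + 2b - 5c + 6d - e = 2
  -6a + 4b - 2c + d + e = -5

a = 2, b = 0, c = -5, d = -4, e = 1

Row-reduce the augmented matrix:
R1 ← R1 / (-4).
R2 ← R2 + 3·R1.
R3 ← R3 + 6·R1.
R4 ← R4 − 1·R1.
R5 ← R5 + 6·R1.
R2 ← R2 / (-11/4).
R1 ← R1 + 1/4·R2.
R3 ← R3 + 9/2·R2.
R4 ← R4 − 9/4·R2.
R5 ← R5 − 5/2·R2.
R3 ← R3 / (10).
R1 ← R1 − 1·R3.
R2 ← R2 − 1·R3.
R4 ← R4 + 8·R3.
R4 ← R4 / (161/55).
R1 ← R1 + 9/110·R4.
R2 ← R2 − 11/10·R4.
R3 ← R3 + 21/110·R4.
R5 ← R5 + 47/11·R4.
R5 ← R5 / (-320/23).
R1 ← R1 + 1/46·R5.
R2 ← R2 − 177/46·R5.
R3 ← R3 + 33/46·R5.
R4 ← R4 + 47/23·R5.
Reading off the reduced rows gives a = 2, b = 0, c = -5, d = -4, e = 1.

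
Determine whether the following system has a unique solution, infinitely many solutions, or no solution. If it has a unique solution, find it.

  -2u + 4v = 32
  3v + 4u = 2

u = -4, v = 6

Row-reduce the augmented matrix:
R1 ← R1 / (-2).
R2 ← R2 − 4·R1.
R2 ← R2 / (11).
R1 ← R1 + 2·R2.
Reading off the reduced rows gives u = -4, v = 6.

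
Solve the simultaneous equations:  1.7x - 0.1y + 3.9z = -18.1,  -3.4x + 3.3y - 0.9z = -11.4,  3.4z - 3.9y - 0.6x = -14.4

x = 3, y = -2, z = -6

Row-reduce the augmented matrix:
R1 ← R1 / (17/10).
R2 ← R2 + 17/5·R1.
R3 ← R3 + 3/5·R1.
R2 ← R2 / (31/10).
R1 ← R1 + 1/17·R2.
R3 ← R3 + 669/170·R2.
R3 ← R3 / (71333/5270).
R1 ← R1 − 1278/527·R3.
R2 ← R2 − 69/31·R3.
Reading off the reduced rows gives x = 3, y = -2, z = -6.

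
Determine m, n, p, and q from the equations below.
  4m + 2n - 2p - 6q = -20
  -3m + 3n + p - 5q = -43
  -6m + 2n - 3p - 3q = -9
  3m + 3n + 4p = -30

m = 1, n = -3, p = -6, q = 5

Row-reduce the augmented matrix:
R1 ← R1 / (4).
R2 ← R2 + 3·R1.
R3 ← R3 + 6·R1.
R4 ← R4 − 3·R1.
R2 ← R2 / (9/2).
R1 ← R1 − 1/2·R2.
R3 ← R3 − 5·R2.
R4 ← R4 − 3/2·R2.
R3 ← R3 / (-49/9).
R1 ← R1 + 4/9·R3.
R2 ← R2 + 1/9·R3.
R4 ← R4 − 17/3·R3.
R4 ← R4 / (302/49).
R1 ← R1 + 16/49·R4.
R2 ← R2 + 102/49·R4.
R3 ← R3 − 13/49·R4.
Reading off the reduced rows gives m = 1, n = -3, p = -6, q = 5.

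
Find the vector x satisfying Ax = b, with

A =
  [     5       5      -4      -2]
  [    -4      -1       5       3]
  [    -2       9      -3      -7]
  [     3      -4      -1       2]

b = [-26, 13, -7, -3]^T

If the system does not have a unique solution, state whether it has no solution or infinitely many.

infinitely many solutions

Row-reduce:
R1 ← R1 / (5).
R2 ← R2 + 4·R1.
R3 ← R3 + 2·R1.
R4 ← R4 − 3·R1.
R2 ← R2 / (3).
R1 ← R1 − 1·R2.
R3 ← R3 − 11·R2.
R4 ← R4 + 7·R2.
R3 ← R3 / (-56/5).
R1 ← R1 + 7/5·R3.
R2 ← R2 − 3/5·R3.
R4 ← R4 − 28/5·R3.
Rank is 3 with 4 unknowns, leaving x_4 free.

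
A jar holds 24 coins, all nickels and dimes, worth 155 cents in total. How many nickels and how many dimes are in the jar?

Let n = nickels, d = dimes.
  n + d = 24
  5n + 10d = 155
From equation 1: n = 24 − d.
Substitute into equation 2 and solve: d = 7.
Then n = 17.

nickels: 17, dimes: 7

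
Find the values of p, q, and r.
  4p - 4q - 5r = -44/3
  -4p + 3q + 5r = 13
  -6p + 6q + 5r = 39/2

p = -3/4, q = 5/3, r = 1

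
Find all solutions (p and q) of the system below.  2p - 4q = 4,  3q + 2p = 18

p = 6, q = 2

Row-reduce the augmented matrix:
R1 ← R1 / (2).
R2 ← R2 − 2·R1.
R2 ← R2 / (7).
R1 ← R1 + 2·R2.
Reading off the reduced rows gives p = 6, q = 2.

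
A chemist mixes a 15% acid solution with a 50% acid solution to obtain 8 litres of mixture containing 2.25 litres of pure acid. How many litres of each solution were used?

Let a = litres of solution A, b = litres of solution B.
  a + b = 8
  (3/20)a + (1/2)b = 9/4
From equation 1: a = 8 − b.
Substitute into equation 2 and solve: b = 3.
Then a = 5.

litres of solution A: 5, litres of solution B: 3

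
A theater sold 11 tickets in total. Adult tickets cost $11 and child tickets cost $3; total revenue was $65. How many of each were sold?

adult tickets: 4, child tickets: 7

Let a = adult tickets, c = child tickets.
  a + c = 11
  11a + 3c = 65
From equation 1: a = 11 − c.
Substitute into equation 2 and solve: c = 7.
Then a = 4.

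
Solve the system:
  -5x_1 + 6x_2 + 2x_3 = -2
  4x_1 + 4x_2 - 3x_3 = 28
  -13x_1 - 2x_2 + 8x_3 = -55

Row-reduce:
R1 ← R1 / (-5).
R2 ← R2 − 4·R1.
R3 ← R3 + 13·R1.
R2 ← R2 / (44/5).
R1 ← R1 + 6/5·R2.
R3 ← R3 + 88/5·R2.
Row 3 reduces to 0 = 3, a contradiction. The system is inconsistent.

no solution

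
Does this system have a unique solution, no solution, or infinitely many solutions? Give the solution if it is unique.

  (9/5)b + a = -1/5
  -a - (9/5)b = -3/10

Row-reduce:
R2 ← R2 + 1·R1.
Row 2 reduces to 0 = -1/2, a contradiction. The system is inconsistent.

no solution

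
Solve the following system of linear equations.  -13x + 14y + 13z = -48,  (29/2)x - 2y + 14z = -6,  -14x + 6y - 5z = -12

Row-reduce:
R1 ← R1 / (-13).
R2 ← R2 − 29/2·R1.
R3 ← R3 + 14·R1.
R2 ← R2 / (177/13).
R1 ← R1 + 14/13·R2.
R3 ← R3 + 118/13·R2.
Rank is 2 with 3 unknowns, leaving z free.

infinitely many solutions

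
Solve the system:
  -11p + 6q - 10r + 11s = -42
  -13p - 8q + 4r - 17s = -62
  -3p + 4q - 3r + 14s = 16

infinitely many solutions

Row-reduce:
R1 ← R1 / (-11).
R2 ← R2 + 13·R1.
R3 ← R3 + 3·R1.
R2 ← R2 / (-166/11).
R1 ← R1 + 6/11·R2.
R3 ← R3 − 26/11·R2.
R3 ← R3 / (183/83).
R1 ← R1 − 28/83·R3.
R2 ← R2 + 87/83·R3.
Rank is 3 with 4 unknowns, leaving s free.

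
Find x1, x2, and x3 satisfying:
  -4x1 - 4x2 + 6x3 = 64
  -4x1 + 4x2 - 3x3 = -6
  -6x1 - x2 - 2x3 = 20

Row-reduce the augmented matrix:
R1 ← R1 / (-4).
R2 ← R2 + 4·R1.
R3 ← R3 + 6·R1.
R2 ← R2 / (8).
R1 ← R1 − 1·R2.
R3 ← R3 − 5·R2.
R3 ← R3 / (-43/8).
R1 ← R1 + 3/8·R3.
R2 ← R2 + 9/8·R3.
Reading off the reduced rows gives x1 = -5, x2 = -2, x3 = 6.

x1 = -5, x2 = -2, x3 = 6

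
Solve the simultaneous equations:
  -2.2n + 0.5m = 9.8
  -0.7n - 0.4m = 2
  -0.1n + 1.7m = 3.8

Row-reduce the augmented matrix:
R1 ← R1 / (1/2).
R2 ← R2 + 2/5·R1.
R3 ← R3 − 17/10·R1.
R2 ← R2 / (-123/50).
R1 ← R1 + 22/5·R2.
R3 ← R3 − 369/50·R2.
R3 reduces to 0 = 0, so the extra equation is consistent.
Reading off the reduced rows gives m = 2, n = -4.

m = 2, n = -4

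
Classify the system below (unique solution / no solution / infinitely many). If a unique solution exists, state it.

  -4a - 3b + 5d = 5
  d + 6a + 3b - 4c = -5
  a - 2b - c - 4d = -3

infinitely many solutions

Row-reduce:
R1 ← R1 / (-4).
R2 ← R2 − 6·R1.
R3 ← R3 − 1·R1.
R2 ← R2 / (-3/2).
R1 ← R1 − 3/4·R2.
R3 ← R3 + 11/4·R2.
R3 ← R3 / (19/3).
R1 ← R1 + 2·R3.
R2 ← R2 − 8/3·R3.
Rank is 3 with 4 unknowns, leaving d free.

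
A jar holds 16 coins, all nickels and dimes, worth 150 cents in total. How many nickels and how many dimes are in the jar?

nickels: 2, dimes: 14

Let n = nickels, d = dimes.
  d + n = 16
  5n + 10d = 150
From equation 1: n = 16 − d.
Substitute into equation 2 and solve: d = 14.
Then n = 2.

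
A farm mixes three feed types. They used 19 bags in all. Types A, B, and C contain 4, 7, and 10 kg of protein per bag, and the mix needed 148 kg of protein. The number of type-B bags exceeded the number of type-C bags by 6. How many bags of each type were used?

Let a = type-A bags, b = type-B bags, c = type-C bags.
  a + c + b = 19
  4a + 7b + 10c = 148
  b - c = 6
Row-reduce the augmented matrix:
R2 ← R2 − 4·R1.
R2 ← R2 / (3).
R1 ← R1 − 1·R2.
R3 ← R3 − 1·R2.
R3 ← R3 / (-3).
R1 ← R1 + 1·R3.
R2 ← R2 − 2·R3.
Reading off the reduced rows gives a = 1, b = 12, c = 6.

type-A bags: 1, type-B bags: 12, type-C bags: 6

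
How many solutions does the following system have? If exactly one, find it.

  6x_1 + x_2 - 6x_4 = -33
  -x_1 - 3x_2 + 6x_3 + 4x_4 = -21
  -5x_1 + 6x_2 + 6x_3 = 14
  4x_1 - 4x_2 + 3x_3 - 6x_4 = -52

x_1 = -4, x_2 = 3, x_3 = -4, x_4 = 2

Row-reduce the augmented matrix:
R1 ← R1 / (6).
R2 ← R2 + 1·R1.
R3 ← R3 + 5·R1.
R4 ← R4 − 4·R1.
R2 ← R2 / (-17/6).
R1 ← R1 − 1/6·R2.
R3 ← R3 − 41/6·R2.
R4 ← R4 + 14/3·R2.
R3 ← R3 / (348/17).
R1 ← R1 − 6/17·R3.
R2 ← R2 + 36/17·R3.
R4 ← R4 + 117/17·R3.
R4 ← R4 / (-359/58).
R1 ← R1 + 25/29·R4.
R2 ← R2 + 24/29·R4.
R3 ← R3 − 19/174·R4.
Reading off the reduced rows gives x_1 = -4, x_2 = 3, x_3 = -4, x_4 = 2.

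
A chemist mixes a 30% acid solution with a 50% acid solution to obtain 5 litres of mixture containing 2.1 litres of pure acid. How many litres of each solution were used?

litres of solution A: 2, litres of solution B: 3

Let a = litres of solution A, b = litres of solution B.
  a + b = 5
  (3/10)a + (1/2)b = 21/10
Row-reduce the augmented matrix:
R2 ← R2 − 3/10·R1.
R2 ← R2 / (1/5).
R1 ← R1 − 1·R2.
Reading off the reduced rows gives a = 2, b = 3.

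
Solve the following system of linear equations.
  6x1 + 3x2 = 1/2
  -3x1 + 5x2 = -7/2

x1 = 1/3, x2 = -1/2

Row-reduce the augmented matrix:
R1 ← R1 / (6).
R2 ← R2 + 3·R1.
R2 ← R2 / (13/2).
R1 ← R1 − 1/2·R2.
Reading off the reduced rows gives x1 = 1/3, x2 = -1/2.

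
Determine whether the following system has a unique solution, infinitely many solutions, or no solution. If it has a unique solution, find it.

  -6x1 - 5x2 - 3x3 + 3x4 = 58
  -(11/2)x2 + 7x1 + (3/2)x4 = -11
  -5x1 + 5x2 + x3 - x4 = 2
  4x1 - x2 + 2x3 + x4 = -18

Row-reduce:
R1 ← R1 / (-6).
R2 ← R2 − 7·R1.
R3 ← R3 + 5·R1.
R4 ← R4 − 4·R1.
R2 ← R2 / (-34/3).
R1 ← R1 − 5/6·R2.
R3 ← R3 − 55/6·R2.
R4 ← R4 + 13/3·R2.
R3 ← R3 / (91/136).
R1 ← R1 − 33/136·R3.
R2 ← R2 − 21/68·R3.
R4 ← R4 − 91/68·R3.
Rank is 3 with 4 unknowns, leaving x4 free.

infinitely many solutions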